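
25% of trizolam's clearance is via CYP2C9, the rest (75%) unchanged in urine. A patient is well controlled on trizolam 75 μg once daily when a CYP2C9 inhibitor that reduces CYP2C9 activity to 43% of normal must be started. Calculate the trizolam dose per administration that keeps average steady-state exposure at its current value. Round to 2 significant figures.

64 μg

The CYP2C9 pathway (25% of clearance) falls to 0.43× activity: 0.25 × 0.43 = 0.1075.
Non-CYP routes (75%) are unchanged.
New clearance relative to baseline: 0.1075 + 0.75 = 0.8575.
Exposure is unchanged when dose changes in proportion to clearance. New dose = 75 μg × 0.8575 = 64 μg.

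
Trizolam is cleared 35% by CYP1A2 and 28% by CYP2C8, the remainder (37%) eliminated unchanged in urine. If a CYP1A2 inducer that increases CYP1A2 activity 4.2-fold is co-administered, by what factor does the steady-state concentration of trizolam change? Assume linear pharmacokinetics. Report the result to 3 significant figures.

CYP1A2: 0.35 × 4.2 = 1.47
CYP2C8: 0.28 (unchanged)
Other: 0.37 (unchanged)
CL_new/CL_old = 1.47 + 0.28 + 0.37 = 2.12.
Since steady-state concentration ∝ 1/CL, the ratio is 1 / 2.12 = 0.472.

0.472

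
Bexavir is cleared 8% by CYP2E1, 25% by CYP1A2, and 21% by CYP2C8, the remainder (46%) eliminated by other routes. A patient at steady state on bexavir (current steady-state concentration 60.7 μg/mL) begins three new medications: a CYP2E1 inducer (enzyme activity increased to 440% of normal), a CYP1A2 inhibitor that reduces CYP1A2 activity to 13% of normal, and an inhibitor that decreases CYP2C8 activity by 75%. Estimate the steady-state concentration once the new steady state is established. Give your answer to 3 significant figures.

CYP2E1: 0.08 × 4.4 = 0.352
CYP1A2: 0.25 × 0.13 = 0.0325
CYP2C8: 0.21 × 0.25 = 0.0525
Other: 0.46 (unchanged)
New clearance relative to baseline: 0.352 + 0.0325 + 0.0525 + 0.46 = 0.897.
Dividing the baseline by the relative clearance: 60.7 / 0.897 = 67.7 μg/mL.

67.7 μg/mL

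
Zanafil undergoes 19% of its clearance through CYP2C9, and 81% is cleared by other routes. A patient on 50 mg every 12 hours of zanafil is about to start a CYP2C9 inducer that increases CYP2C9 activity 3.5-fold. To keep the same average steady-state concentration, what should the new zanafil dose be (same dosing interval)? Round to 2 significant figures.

CYP2C9: 0.19 × 3.5 = 0.665
Other: 0.81 (unchanged)
New clearance relative to baseline: 0.665 + 0.81 = 1.475.
To maintain the same steady-state level, dose must scale with clearance: new dose = 50 × 1.475 = 74 mg.

74 mg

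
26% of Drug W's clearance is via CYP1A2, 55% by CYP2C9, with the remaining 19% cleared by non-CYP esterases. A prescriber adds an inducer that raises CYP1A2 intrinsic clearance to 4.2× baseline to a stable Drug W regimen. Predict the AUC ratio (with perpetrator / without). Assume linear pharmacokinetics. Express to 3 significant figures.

The CYP1A2 pathway (26% of clearance) is boosted to 4.2× activity: 0.26 × 4.2 = 1.092.
CYP2C9 (55%) and the residual 19% are unaffected.
New clearance relative to baseline: 1.092 + 0.55 + 0.19 = 1.832.
AUC ratio = CL_old/CL_new = 1 / 1.832 = 0.546.

0.546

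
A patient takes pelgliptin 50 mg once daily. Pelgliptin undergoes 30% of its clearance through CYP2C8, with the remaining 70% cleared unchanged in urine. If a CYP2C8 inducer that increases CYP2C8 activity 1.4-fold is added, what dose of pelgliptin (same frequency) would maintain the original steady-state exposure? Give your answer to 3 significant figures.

56.0 mg

CYP2C8: 0.3 × 1.4 = 0.42
Other: 0.7 (unchanged)
Relative clearance = 0.42 + 0.7 = 1.12.
To maintain the same steady-state level, dose must scale with clearance: new dose = 50 × 1.12 = 56.0 mg.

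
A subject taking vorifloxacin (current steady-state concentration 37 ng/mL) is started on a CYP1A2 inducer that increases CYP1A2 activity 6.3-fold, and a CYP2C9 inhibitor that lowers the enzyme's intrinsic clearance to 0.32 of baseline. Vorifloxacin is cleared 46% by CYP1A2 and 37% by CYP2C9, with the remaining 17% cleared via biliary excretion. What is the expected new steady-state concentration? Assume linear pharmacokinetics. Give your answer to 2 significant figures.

CYP1A2: 0.46 × 6.3 = 2.898
CYP2C9: 0.37 × 0.32 = 0.1184
Other: 0.17 (unchanged)
CL_new/CL_old = 2.898 + 0.1184 + 0.17 = 3.1864.
New steady-state concentration = 37 / 3.1864 = 12 ng/mL (concentration scales inversely with clearance).

12 ng/mL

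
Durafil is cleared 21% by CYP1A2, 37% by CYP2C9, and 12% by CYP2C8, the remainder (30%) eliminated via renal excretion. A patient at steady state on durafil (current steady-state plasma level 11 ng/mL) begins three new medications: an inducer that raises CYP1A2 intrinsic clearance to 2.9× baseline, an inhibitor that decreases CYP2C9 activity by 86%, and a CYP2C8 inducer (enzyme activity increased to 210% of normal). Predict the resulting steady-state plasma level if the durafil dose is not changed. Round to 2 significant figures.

9.1 ng/mL

The CYP1A2 pathway (21% of clearance) increases to 2.9× activity: 0.21 × 2.9 = 0.609.
The CYP2C9 pathway (37% of clearance) drops to 0.14× activity: 0.37 × 0.14 = 0.0518.
The CYP2C8 pathway (12% of clearance) rises to 2.1× activity: 0.12 × 2.1 = 0.252.
Non-CYP routes (30%) are unchanged.
CL_new/CL_old = 0.609 + 0.0518 + 0.252 + 0.3 = 1.2128.
Dividing the baseline by the relative clearance: 11 / 1.2128 = 9.1 ng/mL.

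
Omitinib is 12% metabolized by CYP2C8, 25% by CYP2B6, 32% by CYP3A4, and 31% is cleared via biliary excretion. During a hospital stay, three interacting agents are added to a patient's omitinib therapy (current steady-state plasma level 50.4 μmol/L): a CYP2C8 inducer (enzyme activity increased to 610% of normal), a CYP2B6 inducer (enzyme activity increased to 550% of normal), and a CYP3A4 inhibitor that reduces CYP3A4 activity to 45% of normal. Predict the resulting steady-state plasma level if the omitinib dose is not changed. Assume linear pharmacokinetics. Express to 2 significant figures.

The CYP2C8 pathway (12% of clearance) increases to 6.1× activity: 0.12 × 6.1 = 0.732.
The CYP2B6 pathway (25% of clearance) increases to 5.5× activity: 0.25 × 5.5 = 1.375.
The CYP3A4 pathway (32% of clearance) falls to 0.45× activity: 0.32 × 0.45 = 0.144.
The remaining 31% of clearance is unaffected.
CL_new/CL_old = 0.732 + 1.375 + 0.144 + 0.31 = 2.561.
New steady-state plasma level = 50.4 / 2.561 = 20 μmol/L (concentration scales inversely with clearance).

20 μmol/L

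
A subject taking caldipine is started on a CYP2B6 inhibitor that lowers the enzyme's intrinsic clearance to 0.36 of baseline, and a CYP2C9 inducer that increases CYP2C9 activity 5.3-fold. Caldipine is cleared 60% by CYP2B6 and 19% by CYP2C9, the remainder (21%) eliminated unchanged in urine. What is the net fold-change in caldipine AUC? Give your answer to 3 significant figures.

0.698

The CYP2B6 pathway (60% of clearance) falls to 0.36× activity: 0.6 × 0.36 = 0.216.
The CYP2C9 pathway (19% of clearance) is boosted to 5.3× activity: 0.19 × 5.3 = 1.007.
The remaining 21% of clearance is unaffected.
CL_new/CL_old = 0.216 + 1.007 + 0.21 = 1.433.
Because AUC varies inversely with clearance, the combined effect is 1 / 1.433 = 0.698.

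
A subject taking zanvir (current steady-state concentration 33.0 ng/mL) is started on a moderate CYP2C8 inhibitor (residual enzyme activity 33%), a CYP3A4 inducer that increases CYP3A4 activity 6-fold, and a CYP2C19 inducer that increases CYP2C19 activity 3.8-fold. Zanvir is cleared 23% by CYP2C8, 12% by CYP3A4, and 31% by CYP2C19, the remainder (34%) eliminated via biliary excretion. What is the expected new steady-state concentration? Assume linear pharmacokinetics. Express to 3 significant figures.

14.3 ng/mL

CYP2C8: 0.23 × 0.33 = 0.0759
CYP3A4: 0.12 × 6 = 0.72
CYP2C19: 0.31 × 3.8 = 1.178
Other: 0.34 (unchanged)
Relative clearance = 0.0759 + 0.72 + 1.178 + 0.34 = 2.3139.
Dividing the baseline by the relative clearance: 33.0 / 2.3139 = 14.3 ng/mL.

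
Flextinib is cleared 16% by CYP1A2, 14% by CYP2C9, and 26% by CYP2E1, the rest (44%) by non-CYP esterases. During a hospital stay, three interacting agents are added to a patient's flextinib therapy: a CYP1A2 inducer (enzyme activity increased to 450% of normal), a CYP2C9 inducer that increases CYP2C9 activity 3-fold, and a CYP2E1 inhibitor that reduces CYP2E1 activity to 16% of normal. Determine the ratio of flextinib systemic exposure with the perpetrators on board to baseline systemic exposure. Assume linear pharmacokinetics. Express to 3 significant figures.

The CYP1A2 pathway (16% of clearance) rises to 4.5× activity: 0.16 × 4.5 = 0.72.
The CYP2C9 pathway (14% of clearance) rises to 3× activity: 0.14 × 3 = 0.42.
The CYP2E1 pathway (26% of clearance) falls to 0.16× activity: 0.26 × 0.16 = 0.0416.
Non-CYP routes (44%) are unchanged.
Relative clearance = 0.72 + 0.42 + 0.0416 + 0.44 = 1.6216.
Because systemic exposure varies inversely with clearance, the combined effect is 1 / 1.6216 = 0.617.

0.617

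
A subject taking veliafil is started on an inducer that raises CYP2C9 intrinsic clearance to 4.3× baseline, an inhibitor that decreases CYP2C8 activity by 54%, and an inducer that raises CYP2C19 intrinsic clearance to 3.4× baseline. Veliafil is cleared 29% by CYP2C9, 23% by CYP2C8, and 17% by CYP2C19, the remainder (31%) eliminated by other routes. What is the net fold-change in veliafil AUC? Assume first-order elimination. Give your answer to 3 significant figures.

CYP2C9: 0.29 × 4.3 = 1.247
CYP2C8: 0.23 × 0.46 = 0.1058
CYP2C19: 0.17 × 3.4 = 0.578
Other: 0.31 (unchanged)
New clearance relative to baseline: 1.247 + 0.1058 + 0.578 + 0.31 = 2.2408.
Net AUC ratio = 1 / 2.2408 = 0.446.

0.446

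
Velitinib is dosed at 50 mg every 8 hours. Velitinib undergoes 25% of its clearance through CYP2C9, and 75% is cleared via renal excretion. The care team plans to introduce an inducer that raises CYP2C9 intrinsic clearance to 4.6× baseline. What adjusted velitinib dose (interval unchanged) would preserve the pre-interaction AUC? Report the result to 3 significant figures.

The CYP2C9 pathway (25% of clearance) increases to 4.6× activity: 0.25 × 4.6 = 1.15.
Non-CYP routes (75%) are unchanged.
New clearance relative to baseline: 1.15 + 0.75 = 1.9.
Css,avg = (dose rate)/CL, so holding Css fixed requires dose ∝ CL: 50 × 1.9 = 95.0 mg.

95.0 mg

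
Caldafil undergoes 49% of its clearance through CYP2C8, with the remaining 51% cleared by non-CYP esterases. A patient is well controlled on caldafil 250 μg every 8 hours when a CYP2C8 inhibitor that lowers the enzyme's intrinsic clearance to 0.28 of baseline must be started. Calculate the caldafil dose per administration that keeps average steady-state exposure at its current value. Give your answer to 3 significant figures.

The CYP2C8 pathway (49% of clearance) drops to 0.28× activity: 0.49 × 0.28 = 0.1372.
The remaining 51% of clearance is unaffected.
CL_new/CL_old = 0.1372 + 0.51 = 0.6472.
Exposure is unchanged when dose changes in proportion to clearance. New dose = 250 μg × 0.6472 = 162 μg.

162 μg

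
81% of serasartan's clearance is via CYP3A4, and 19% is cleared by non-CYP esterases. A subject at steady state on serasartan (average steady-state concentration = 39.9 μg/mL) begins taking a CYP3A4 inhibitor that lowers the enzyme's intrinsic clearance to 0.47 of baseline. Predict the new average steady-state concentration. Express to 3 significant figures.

69.9 μg/mL

The CYP3A4 pathway (81% of clearance) drops to 0.47× activity: 0.81 × 0.47 = 0.3807.
Non-CYP routes (19%) are unchanged.
Relative clearance = 0.3807 + 0.19 = 0.5707.
With dosing unchanged, average steady-state concentration scales as 1/CL: 39.9 / 0.5707 = 69.9 μg/mL.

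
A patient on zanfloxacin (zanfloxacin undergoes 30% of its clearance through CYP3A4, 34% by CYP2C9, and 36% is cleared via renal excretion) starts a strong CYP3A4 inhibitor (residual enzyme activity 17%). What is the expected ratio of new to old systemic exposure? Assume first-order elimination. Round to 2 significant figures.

The CYP3A4 pathway (30% of clearance) is reduced to 0.17× activity: 0.3 × 0.17 = 0.051.
CYP2C9 (34%) and the residual 36% are unaffected.
CL_new/CL_old = 0.051 + 0.34 + 0.36 = 0.751.
Systemic exposure is inversely proportional to clearance, so the fold-change is 1 / 0.751 = 1.3.

1.3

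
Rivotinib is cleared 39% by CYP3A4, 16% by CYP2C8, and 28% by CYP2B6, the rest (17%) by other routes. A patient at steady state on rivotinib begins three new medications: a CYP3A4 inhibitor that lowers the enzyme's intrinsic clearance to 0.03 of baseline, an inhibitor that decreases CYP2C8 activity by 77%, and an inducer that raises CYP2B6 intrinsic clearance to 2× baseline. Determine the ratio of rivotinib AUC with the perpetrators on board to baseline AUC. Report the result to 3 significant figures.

1.28

The CYP3A4 pathway (39% of clearance) drops to 0.03× activity: 0.39 × 0.03 = 0.0117.
The CYP2C8 pathway (16% of clearance) is reduced to 0.23× activity: 0.16 × 0.23 = 0.0368.
The CYP2B6 pathway (28% of clearance) rises to 2× activity: 0.28 × 2 = 0.56.
The remaining 17% of clearance is unaffected.
CL_new/CL_old = 0.0117 + 0.0368 + 0.56 + 0.17 = 0.7785.
Net AUC ratio = 1 / 0.7785 = 1.28.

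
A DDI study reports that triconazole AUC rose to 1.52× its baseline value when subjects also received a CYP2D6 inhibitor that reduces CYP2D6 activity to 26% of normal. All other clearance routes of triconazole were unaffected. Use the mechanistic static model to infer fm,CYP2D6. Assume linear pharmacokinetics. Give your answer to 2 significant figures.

0.46

Write x for the fraction cleared via CYP2D6. The observed AUC change means clearance fell to 1/1.52 = 0.6579 of baseline.
Only the CYP2D6 route changed, so 0.6579 = x·0.26 + (1 − x), giving x = 0.46.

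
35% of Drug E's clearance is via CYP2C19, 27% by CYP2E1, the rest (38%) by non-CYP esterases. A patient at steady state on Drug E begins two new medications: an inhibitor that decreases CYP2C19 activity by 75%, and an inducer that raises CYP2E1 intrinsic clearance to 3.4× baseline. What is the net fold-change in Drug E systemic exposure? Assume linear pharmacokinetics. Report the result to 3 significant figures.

The CYP2C19 pathway (35% of clearance) falls to 0.25× activity: 0.35 × 0.25 = 0.0875.
The CYP2E1 pathway (27% of clearance) increases to 3.4× activity: 0.27 × 3.4 = 0.918.
The remaining 38% of clearance is unaffected.
New clearance relative to baseline: 0.0875 + 0.918 + 0.38 = 1.3855.
Because systemic exposure varies inversely with clearance, the combined effect is 1 / 1.3855 = 0.722.

0.722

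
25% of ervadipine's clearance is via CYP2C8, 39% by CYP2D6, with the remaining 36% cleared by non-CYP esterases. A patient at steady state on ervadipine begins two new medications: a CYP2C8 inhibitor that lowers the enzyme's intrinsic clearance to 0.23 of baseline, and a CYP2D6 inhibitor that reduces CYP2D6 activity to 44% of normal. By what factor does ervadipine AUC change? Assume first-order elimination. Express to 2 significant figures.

CYP2C8: 0.25 × 0.23 = 0.0575
CYP2D6: 0.39 × 0.44 = 0.1716
Other: 0.36 (unchanged)
CL_new/CL_old = 0.0575 + 0.1716 + 0.36 = 0.5891.
AUC ∝ 1/CL: fold-change = 1 / 0.5891 = 1.7.

1.7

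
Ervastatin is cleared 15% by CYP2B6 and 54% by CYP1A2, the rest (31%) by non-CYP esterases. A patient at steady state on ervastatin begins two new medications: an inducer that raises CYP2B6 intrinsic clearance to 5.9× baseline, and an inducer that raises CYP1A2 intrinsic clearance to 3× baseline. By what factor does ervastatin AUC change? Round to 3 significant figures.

The CYP2B6 pathway (15% of clearance) is boosted to 5.9× activity: 0.15 × 5.9 = 0.885.
The CYP1A2 pathway (54% of clearance) rises to 3× activity: 0.54 × 3 = 1.62.
Non-CYP routes (31%) are unchanged.
CL_new/CL_old = 0.885 + 1.62 + 0.31 = 2.815.
Net AUC ratio = 1 / 2.815 = 0.355.

0.355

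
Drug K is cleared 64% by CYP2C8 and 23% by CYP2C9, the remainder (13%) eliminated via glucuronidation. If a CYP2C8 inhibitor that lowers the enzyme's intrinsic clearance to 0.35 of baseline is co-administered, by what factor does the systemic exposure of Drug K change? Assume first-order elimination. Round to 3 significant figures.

1.71

CYP2C8: 0.64 × 0.35 = 0.224
CYP2C9: 0.23 (unchanged)
Other: 0.13 (unchanged)
CL_new/CL_old = 0.224 + 0.23 + 0.13 = 0.584.
Since systemic exposure ∝ 1/CL, the ratio is 1 / 0.584 = 1.71.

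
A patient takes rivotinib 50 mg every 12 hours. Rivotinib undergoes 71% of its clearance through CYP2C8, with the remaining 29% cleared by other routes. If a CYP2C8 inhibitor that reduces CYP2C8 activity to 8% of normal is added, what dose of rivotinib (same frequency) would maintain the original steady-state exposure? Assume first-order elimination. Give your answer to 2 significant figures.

17 mg

The CYP2C8 pathway (71% of clearance) falls to 0.08× activity: 0.71 × 0.08 = 0.0568.
The remaining 29% of clearance is unaffected.
New clearance relative to baseline: 0.0568 + 0.29 = 0.3468.
To maintain the same steady-state level, dose must scale with clearance: new dose = 50 × 0.3468 = 17 mg.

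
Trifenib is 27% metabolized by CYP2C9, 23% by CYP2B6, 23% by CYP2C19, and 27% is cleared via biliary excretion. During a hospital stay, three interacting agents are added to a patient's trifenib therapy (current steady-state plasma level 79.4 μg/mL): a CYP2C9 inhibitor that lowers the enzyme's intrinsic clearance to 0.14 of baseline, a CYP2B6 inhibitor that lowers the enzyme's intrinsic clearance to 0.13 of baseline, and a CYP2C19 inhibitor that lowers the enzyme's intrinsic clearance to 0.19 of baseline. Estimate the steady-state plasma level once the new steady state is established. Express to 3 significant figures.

208 μg/mL

CYP2C9: 0.27 × 0.14 = 0.0378
CYP2B6: 0.23 × 0.13 = 0.0299
CYP2C19: 0.23 × 0.19 = 0.0437
Other: 0.27 (unchanged)
Relative clearance = 0.0378 + 0.0299 + 0.0437 + 0.27 = 0.3814.
Dividing the baseline by the relative clearance: 79.4 / 0.3814 = 208 μg/mL.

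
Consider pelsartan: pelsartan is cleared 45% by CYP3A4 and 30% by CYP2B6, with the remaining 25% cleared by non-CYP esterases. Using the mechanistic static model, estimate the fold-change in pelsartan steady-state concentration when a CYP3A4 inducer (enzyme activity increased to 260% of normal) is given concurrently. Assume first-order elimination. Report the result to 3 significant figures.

The CYP3A4 pathway (45% of clearance) is boosted to 2.6× activity: 0.45 × 2.6 = 1.17.
CYP2B6 (30%) and the residual 25% are unaffected.
Relative clearance = 1.17 + 0.3 + 0.25 = 1.72.
Steady-state concentration ratio = CL_old/CL_new = 1 / 1.72 = 0.581.

0.581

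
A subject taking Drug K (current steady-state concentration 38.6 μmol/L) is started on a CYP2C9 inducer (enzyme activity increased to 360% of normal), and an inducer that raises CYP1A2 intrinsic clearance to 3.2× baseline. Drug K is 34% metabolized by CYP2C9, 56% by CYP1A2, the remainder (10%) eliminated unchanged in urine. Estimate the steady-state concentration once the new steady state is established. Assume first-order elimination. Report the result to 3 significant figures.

The CYP2C9 pathway (34% of clearance) increases to 3.6× activity: 0.34 × 3.6 = 1.224.
The CYP1A2 pathway (56% of clearance) increases to 3.2× activity: 0.56 × 3.2 = 1.792.
The remaining 10% of clearance is unaffected.
CL_new/CL_old = 1.224 + 1.792 + 0.1 = 3.116.
New steady-state concentration = 38.6 / 3.116 = 12.4 μmol/L (concentration scales inversely with clearance).

12.4 μmol/L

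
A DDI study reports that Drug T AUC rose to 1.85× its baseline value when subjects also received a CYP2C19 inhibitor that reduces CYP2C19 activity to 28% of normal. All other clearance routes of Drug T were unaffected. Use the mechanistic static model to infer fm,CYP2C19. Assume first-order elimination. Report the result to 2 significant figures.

Call the CYP2C19 fraction fm. After the interaction, CL_new/CL_old = fm × 0.28 + (1 − fm).
AUC ratio = 1 / (new CL fraction), so new CL fraction = 1 / 1.85 = 0.5405.
fm × 0.28 + 1 − fm = 0.5405  ⇒  fm × (0.28 − 1) = −0.4595  ⇒  fm = 0.64.

0.64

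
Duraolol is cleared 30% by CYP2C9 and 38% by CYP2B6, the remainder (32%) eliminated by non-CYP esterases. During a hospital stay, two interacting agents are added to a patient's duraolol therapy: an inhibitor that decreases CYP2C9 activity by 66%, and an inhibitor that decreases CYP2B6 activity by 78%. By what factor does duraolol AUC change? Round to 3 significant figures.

The CYP2C9 pathway (30% of clearance) is reduced to 0.34× activity: 0.3 × 0.34 = 0.102.
The CYP2B6 pathway (38% of clearance) falls to 0.22× activity: 0.38 × 0.22 = 0.0836.
The remaining 32% of clearance is unaffected.
New clearance relative to baseline: 0.102 + 0.0836 + 0.32 = 0.5056.
Because AUC varies inversely with clearance, the combined effect is 1 / 0.5056 = 1.98.

1.98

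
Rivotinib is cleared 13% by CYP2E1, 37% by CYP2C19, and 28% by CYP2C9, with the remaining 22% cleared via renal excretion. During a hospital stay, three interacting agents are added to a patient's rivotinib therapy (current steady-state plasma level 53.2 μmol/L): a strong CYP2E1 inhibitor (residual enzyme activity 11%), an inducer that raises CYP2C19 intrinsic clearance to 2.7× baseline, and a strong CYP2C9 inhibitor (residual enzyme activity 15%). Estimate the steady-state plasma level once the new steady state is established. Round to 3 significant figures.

CYP2E1: 0.13 × 0.11 = 0.0143
CYP2C19: 0.37 × 2.7 = 0.999
CYP2C9: 0.28 × 0.15 = 0.042
Other: 0.22 (unchanged)
New clearance relative to baseline: 0.0143 + 0.999 + 0.042 + 0.22 = 1.2753.
Steady-state plasma level ∝ 1/CL: new value = 53.2 / 1.2753 = 41.7 μmol/L.

41.7 μmol/L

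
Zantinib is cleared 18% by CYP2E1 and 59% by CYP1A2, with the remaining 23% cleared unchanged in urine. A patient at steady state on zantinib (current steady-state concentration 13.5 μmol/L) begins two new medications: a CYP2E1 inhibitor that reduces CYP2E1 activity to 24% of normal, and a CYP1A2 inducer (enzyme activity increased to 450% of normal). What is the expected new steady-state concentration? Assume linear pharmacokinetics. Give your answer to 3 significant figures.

CYP2E1: 0.18 × 0.24 = 0.0432
CYP1A2: 0.59 × 4.5 = 2.655
Other: 0.23 (unchanged)
Relative clearance = 0.0432 + 2.655 + 0.23 = 2.9282.
New steady-state concentration = 13.5 / 2.9282 = 4.61 μmol/L (concentration scales inversely with clearance).

4.61 μmol/L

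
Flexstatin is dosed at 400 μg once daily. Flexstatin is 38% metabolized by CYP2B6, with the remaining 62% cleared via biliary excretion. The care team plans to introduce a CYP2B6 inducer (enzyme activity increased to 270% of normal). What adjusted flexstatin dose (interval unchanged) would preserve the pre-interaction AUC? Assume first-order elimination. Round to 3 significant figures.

658 μg

CYP2B6: 0.38 × 2.7 = 1.026
Other: 0.62 (unchanged)
Relative clearance = 1.026 + 0.62 = 1.646.
Css,avg = (dose rate)/CL, so holding Css fixed requires dose ∝ CL: 400 × 1.646 = 658 μg.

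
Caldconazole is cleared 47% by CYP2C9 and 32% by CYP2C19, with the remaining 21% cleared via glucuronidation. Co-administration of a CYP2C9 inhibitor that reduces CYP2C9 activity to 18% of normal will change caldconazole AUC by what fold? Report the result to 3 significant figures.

1.63

The CYP2C9 pathway (47% of clearance) drops to 0.18× activity: 0.47 × 0.18 = 0.0846.
CYP2C19 (32%) and the residual 21% are unaffected.
New clearance relative to baseline: 0.0846 + 0.32 + 0.21 = 0.6146.
AUC ratio = CL_old/CL_new = 1 / 0.6146 = 1.63.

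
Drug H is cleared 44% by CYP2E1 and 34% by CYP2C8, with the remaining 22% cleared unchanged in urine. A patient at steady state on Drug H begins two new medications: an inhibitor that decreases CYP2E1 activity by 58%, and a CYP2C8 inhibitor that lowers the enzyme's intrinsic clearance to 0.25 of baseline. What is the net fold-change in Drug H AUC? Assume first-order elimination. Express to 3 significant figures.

CYP2E1: 0.44 × 0.42 = 0.1848
CYP2C8: 0.34 × 0.25 = 0.085
Other: 0.22 (unchanged)
CL_new/CL_old = 0.1848 + 0.085 + 0.22 = 0.4898.
AUC ∝ 1/CL: fold-change = 1 / 0.4898 = 2.04.

2.04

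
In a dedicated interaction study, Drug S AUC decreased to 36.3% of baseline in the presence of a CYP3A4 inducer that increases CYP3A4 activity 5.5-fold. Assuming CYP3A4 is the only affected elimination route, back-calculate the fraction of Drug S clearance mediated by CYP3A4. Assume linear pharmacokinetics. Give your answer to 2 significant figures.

CL'/CL = 1 / 0.363 = 2.755
5.5·fm + (1 − fm) = 2.755
fm = (2.755 − 1) / (5.5 − 1) = 0.39

0.39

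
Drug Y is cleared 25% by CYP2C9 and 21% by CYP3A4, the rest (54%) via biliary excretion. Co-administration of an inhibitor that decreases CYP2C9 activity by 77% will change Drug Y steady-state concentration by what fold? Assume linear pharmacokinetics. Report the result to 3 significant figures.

The CYP2C9 pathway (25% of clearance) drops to 0.23× activity: 0.25 × 0.23 = 0.0575.
CYP3A4 (21%) and the residual 54% are unaffected.
Relative clearance = 0.0575 + 0.21 + 0.54 = 0.8075.
Since steady-state concentration ∝ 1/CL, the ratio is 1 / 0.8075 = 1.24.

1.24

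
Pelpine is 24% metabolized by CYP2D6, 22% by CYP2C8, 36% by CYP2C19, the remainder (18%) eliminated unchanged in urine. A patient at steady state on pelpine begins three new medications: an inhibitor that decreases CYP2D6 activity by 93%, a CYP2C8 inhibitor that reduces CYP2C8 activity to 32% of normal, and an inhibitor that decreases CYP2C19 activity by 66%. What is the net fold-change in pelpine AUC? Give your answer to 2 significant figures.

2.6

The CYP2D6 pathway (24% of clearance) drops to 0.07× activity: 0.24 × 0.07 = 0.0168.
The CYP2C8 pathway (22% of clearance) drops to 0.32× activity: 0.22 × 0.32 = 0.0704.
The CYP2C19 pathway (36% of clearance) drops to 0.34× activity: 0.36 × 0.34 = 0.1224.
The remaining 18% of clearance is unaffected.
Relative clearance = 0.0168 + 0.0704 + 0.1224 + 0.18 = 0.3896.
Because AUC varies inversely with clearance, the combined effect is 1 / 0.3896 = 2.6.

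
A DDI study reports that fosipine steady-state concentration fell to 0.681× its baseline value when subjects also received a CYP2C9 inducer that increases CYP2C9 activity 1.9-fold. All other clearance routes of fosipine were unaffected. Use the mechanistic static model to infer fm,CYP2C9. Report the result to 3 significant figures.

0.520

CL'/CL = 1 / 0.681 = 1.468
1.9·fm + (1 − fm) = 1.468
fm = (1.468 − 1) / (1.9 − 1) = 0.520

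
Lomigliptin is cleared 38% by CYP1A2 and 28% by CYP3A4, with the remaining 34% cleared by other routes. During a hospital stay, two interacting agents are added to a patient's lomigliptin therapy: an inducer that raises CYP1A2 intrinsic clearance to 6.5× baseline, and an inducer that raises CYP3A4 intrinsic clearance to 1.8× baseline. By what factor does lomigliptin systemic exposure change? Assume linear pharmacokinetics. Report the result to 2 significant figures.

The CYP1A2 pathway (38% of clearance) increases to 6.5× activity: 0.38 × 6.5 = 2.47.
The CYP3A4 pathway (28% of clearance) rises to 1.8× activity: 0.28 × 1.8 = 0.504.
Non-CYP routes (34%) are unchanged.
New clearance relative to baseline: 2.47 + 0.504 + 0.34 = 3.314.
Because systemic exposure varies inversely with clearance, the combined effect is 1 / 3.314 = 0.30.

0.30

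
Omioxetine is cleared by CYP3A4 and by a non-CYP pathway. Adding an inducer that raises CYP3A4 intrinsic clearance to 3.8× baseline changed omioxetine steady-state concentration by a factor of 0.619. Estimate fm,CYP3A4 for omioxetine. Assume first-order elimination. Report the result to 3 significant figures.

0.220

Let x = fm,CYP3A4. Because steady-state concentration ∝ 1/CL, relative clearance rose to 1/0.619 = 1.616.
Only the CYP3A4 route changed, so 1.616 = x·3.8 + (1 − x), giving x = 0.220.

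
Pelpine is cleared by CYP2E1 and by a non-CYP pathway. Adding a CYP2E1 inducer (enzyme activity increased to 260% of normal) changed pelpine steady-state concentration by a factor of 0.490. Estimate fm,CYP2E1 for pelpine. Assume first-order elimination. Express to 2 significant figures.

0.65

CL'/CL = 1 / 0.490 = 2.041
2.6·fm + (1 − fm) = 2.041
fm = (2.041 − 1) / (2.6 − 1) = 0.65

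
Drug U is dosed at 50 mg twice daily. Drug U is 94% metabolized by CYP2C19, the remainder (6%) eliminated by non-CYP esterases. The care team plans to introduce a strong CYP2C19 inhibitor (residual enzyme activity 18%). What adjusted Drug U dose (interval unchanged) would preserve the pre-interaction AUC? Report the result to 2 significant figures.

The CYP2C19 pathway (94% of clearance) is reduced to 0.18× activity: 0.94 × 0.18 = 0.1692.
Non-CYP routes (6%) are unchanged.
Relative clearance = 0.1692 + 0.06 = 0.2292.
Css,avg = (dose rate)/CL, so holding Css fixed requires dose ∝ CL: 50 × 0.2292 = 11 mg.

11 mg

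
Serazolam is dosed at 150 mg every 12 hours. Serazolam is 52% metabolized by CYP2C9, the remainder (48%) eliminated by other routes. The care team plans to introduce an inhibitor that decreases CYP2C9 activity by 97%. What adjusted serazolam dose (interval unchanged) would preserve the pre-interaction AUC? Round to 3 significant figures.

CYP2C9: 0.52 × 0.03 = 0.0156
Other: 0.48 (unchanged)
CL_new/CL_old = 0.0156 + 0.48 = 0.4956.
To maintain the same steady-state level, dose must scale with clearance: new dose = 150 × 0.4956 = 74.3 mg.

74.3 mg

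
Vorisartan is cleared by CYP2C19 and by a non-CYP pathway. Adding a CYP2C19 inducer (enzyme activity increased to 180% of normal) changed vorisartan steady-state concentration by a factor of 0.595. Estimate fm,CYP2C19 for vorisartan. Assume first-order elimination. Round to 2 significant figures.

CL'/CL = 1 / 0.595 = 1.681
1.8·fm + (1 − fm) = 1.681
fm = (1.681 − 1) / (1.8 − 1) = 0.85

0.85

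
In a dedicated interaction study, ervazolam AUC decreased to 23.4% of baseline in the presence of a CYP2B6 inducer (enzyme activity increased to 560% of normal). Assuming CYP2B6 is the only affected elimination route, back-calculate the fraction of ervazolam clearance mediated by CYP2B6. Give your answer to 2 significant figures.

0.71

CL'/CL = 1 / 0.234 = 4.274
5.6·fm + (1 − fm) = 4.274
fm = (4.274 − 1) / (5.6 − 1) = 0.71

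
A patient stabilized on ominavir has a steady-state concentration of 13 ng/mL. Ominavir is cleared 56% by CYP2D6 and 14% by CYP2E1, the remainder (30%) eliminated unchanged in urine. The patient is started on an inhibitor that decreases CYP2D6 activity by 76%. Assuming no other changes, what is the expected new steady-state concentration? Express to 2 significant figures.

23 ng/mL

The CYP2D6 pathway (56% of clearance) falls to 0.24× activity: 0.56 × 0.24 = 0.1344.
CYP2E1 (14%) and the residual 30% are unaffected.
Relative clearance = 0.1344 + 0.14 + 0.3 = 0.5744.
Steady-state concentration ∝ 1/CL, so new value = 13 / 0.5744 = 23 ng/mL.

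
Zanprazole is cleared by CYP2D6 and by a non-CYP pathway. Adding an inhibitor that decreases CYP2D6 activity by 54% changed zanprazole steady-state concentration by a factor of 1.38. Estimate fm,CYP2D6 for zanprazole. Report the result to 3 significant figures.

0.510

CL'/CL = 1 / 1.38 = 0.7246
0.46·fm + (1 − fm) = 0.7246
fm = (0.7246 − 1) / (0.46 − 1) = 0.510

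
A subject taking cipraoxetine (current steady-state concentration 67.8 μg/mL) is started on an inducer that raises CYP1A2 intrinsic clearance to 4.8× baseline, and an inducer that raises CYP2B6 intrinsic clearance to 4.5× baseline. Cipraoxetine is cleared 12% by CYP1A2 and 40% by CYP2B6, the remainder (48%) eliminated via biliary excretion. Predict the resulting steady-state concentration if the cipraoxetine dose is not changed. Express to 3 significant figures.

CYP1A2: 0.12 × 4.8 = 0.576
CYP2B6: 0.4 × 4.5 = 1.8
Other: 0.48 (unchanged)
CL_new/CL_old = 0.576 + 1.8 + 0.48 = 2.856.
Steady-state concentration ∝ 1/CL: new value = 67.8 / 2.856 = 23.7 μg/mL.

23.7 μg/mL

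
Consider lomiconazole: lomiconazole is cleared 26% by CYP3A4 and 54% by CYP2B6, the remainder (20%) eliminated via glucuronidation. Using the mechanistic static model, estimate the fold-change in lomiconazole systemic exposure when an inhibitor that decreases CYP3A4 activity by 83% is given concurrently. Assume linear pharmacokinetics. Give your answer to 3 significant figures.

1.28

The CYP3A4 pathway (26% of clearance) falls to 0.17× activity: 0.26 × 0.17 = 0.0442.
CYP2B6 (54%) and the residual 20% are unaffected.
New clearance relative to baseline: 0.0442 + 0.54 + 0.2 = 0.7842.
Systemic exposure ratio = CL_old/CL_new = 1 / 0.7842 = 1.28.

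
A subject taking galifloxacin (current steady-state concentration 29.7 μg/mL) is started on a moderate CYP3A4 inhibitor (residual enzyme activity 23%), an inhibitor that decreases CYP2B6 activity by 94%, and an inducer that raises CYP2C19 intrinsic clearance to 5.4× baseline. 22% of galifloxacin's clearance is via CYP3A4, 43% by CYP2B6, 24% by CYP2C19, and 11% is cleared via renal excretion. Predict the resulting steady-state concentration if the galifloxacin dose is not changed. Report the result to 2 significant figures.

The CYP3A4 pathway (22% of clearance) is reduced to 0.23× activity: 0.22 × 0.23 = 0.0506.
The CYP2B6 pathway (43% of clearance) drops to 0.06× activity: 0.43 × 0.06 = 0.0258.
The CYP2C19 pathway (24% of clearance) increases to 5.4× activity: 0.24 × 5.4 = 1.296.
Non-CYP routes (11%) are unchanged.
Relative clearance = 0.0506 + 0.0258 + 1.296 + 0.11 = 1.4824.
Steady-state concentration ∝ 1/CL: new value = 29.7 / 1.4824 = 20 μg/mL.

20 μg/mL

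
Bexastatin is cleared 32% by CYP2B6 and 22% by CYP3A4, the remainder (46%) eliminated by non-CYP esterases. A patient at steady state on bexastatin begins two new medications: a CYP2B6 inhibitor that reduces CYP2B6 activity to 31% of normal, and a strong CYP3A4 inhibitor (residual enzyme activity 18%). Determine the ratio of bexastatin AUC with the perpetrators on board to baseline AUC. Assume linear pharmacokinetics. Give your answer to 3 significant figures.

1.67

The CYP2B6 pathway (32% of clearance) is reduced to 0.31× activity: 0.32 × 0.31 = 0.0992.
The CYP3A4 pathway (22% of clearance) drops to 0.18× activity: 0.22 × 0.18 = 0.0396.
Non-CYP routes (46%) are unchanged.
Relative clearance = 0.0992 + 0.0396 + 0.46 = 0.5988.
Net AUC ratio = 1 / 0.5988 = 1.67.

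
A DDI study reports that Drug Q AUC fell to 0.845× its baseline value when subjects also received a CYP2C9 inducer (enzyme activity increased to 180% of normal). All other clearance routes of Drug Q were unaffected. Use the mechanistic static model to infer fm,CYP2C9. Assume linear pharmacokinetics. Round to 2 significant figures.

0.23

Let x = fm,CYP2C9. Because AUC ∝ 1/CL, relative clearance rose to 1/0.845 = 1.183.
Setting x·1.8 + (1 − x) = 1.183 and solving: x = (1.183 − 1)/(1.8 − 1) = 0.23.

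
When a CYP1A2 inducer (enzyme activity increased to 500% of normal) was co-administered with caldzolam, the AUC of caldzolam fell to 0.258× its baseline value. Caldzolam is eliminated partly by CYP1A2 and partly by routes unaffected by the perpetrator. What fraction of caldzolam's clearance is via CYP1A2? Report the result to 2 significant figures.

Write x for the fraction cleared via CYP1A2. The observed AUC change means clearance rose to 1/0.258 = 3.876 of baseline.
Setting x·5 + (1 − x) = 3.876 and solving: x = (3.876 − 1)/(5 − 1) = 0.72.

0.72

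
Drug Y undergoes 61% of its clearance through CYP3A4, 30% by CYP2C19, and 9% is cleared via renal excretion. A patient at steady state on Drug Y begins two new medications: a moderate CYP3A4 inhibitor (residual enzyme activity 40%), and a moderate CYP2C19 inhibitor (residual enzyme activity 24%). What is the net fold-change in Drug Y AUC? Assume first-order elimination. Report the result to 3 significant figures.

The CYP3A4 pathway (61% of clearance) is reduced to 0.4× activity: 0.61 × 0.4 = 0.244.
The CYP2C19 pathway (30% of clearance) falls to 0.24× activity: 0.3 × 0.24 = 0.072.
The remaining 9% of clearance is unaffected.
Relative clearance = 0.244 + 0.072 + 0.09 = 0.406.
Because AUC varies inversely with clearance, the combined effect is 1 / 0.406 = 2.46.

2.46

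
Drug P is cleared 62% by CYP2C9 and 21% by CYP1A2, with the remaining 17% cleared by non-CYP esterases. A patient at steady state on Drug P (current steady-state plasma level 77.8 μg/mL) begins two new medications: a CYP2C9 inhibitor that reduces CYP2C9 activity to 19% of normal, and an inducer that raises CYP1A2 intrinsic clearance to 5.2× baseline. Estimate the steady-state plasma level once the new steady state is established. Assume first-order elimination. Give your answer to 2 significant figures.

The CYP2C9 pathway (62% of clearance) falls to 0.19× activity: 0.62 × 0.19 = 0.1178.
The CYP1A2 pathway (21% of clearance) increases to 5.2× activity: 0.21 × 5.2 = 1.092.
Non-CYP routes (17%) are unchanged.
CL_new/CL_old = 0.1178 + 1.092 + 0.17 = 1.3798.
Dividing the baseline by the relative clearance: 77.8 / 1.3798 = 56 μg/mL.

56 μg/mL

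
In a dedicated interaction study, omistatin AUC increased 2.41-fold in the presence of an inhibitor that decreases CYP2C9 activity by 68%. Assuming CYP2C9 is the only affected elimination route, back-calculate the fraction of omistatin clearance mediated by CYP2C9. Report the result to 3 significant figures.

CL'/CL = 1 / 2.41 = 0.4149
0.32·fm + (1 − fm) = 0.4149
fm = (0.4149 − 1) / (0.32 − 1) = 0.860

0.860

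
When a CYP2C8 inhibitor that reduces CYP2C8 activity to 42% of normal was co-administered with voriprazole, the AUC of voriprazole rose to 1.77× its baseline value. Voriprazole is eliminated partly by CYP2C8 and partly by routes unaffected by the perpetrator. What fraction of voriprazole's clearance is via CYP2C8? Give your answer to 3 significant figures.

0.750

Call the CYP2C8 fraction fm. After the interaction, CL_new/CL_old = fm × 0.42 + (1 − fm).
AUC ratio = 1 / (new CL fraction), so new CL fraction = 1 / 1.77 = 0.565.
fm × 0.42 + 1 − fm = 0.565  ⇒  fm × (0.42 − 1) = −0.435  ⇒  fm = 0.750.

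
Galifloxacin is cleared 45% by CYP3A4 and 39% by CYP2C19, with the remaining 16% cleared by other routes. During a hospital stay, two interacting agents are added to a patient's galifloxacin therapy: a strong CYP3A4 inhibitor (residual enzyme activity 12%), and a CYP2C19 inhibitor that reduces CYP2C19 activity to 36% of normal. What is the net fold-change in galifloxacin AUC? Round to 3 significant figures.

2.82

The CYP3A4 pathway (45% of clearance) falls to 0.12× activity: 0.45 × 0.12 = 0.054.
The CYP2C19 pathway (39% of clearance) is reduced to 0.36× activity: 0.39 × 0.36 = 0.1404.
The remaining 16% of clearance is unaffected.
Relative clearance = 0.054 + 0.1404 + 0.16 = 0.3544.
Because AUC varies inversely with clearance, the combined effect is 1 / 0.3544 = 2.82.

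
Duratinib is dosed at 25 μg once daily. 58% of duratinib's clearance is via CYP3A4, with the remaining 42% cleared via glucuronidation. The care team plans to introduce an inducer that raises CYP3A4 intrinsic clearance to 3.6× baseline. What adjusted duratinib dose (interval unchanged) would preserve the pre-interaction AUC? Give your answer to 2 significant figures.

63 μg

The CYP3A4 pathway (58% of clearance) rises to 3.6× activity: 0.58 × 3.6 = 2.088.
The remaining 42% of clearance is unaffected.
New clearance relative to baseline: 2.088 + 0.42 = 2.508.
To maintain the same steady-state level, dose must scale with clearance: new dose = 25 × 2.508 = 63 μg.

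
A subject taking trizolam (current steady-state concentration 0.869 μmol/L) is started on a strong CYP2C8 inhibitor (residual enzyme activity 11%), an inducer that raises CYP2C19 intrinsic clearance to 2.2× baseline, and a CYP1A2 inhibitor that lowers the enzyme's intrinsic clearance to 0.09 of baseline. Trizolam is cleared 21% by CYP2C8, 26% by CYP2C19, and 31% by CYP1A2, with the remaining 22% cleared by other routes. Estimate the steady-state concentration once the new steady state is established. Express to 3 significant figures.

The CYP2C8 pathway (21% of clearance) falls to 0.11× activity: 0.21 × 0.11 = 0.0231.
The CYP2C19 pathway (26% of clearance) is boosted to 2.2× activity: 0.26 × 2.2 = 0.572.
The CYP1A2 pathway (31% of clearance) falls to 0.09× activity: 0.31 × 0.09 = 0.0279.
Non-CYP routes (22%) are unchanged.
CL_new/CL_old = 0.0231 + 0.572 + 0.0279 + 0.22 = 0.843.
Dividing the baseline by the relative clearance: 0.869 / 0.843 = 1.03 μmol/L.

1.03 μmol/L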